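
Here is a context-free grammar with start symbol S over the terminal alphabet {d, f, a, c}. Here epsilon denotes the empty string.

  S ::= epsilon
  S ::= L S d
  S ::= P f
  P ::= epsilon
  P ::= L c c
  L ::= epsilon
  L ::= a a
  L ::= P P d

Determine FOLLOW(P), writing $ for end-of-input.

FIRST(S) = {epsilon, a, c, d, f}  (via L S d, P f)
FIRST(P) = {epsilon, a, c, d}  (via L c c)
FIRST(L) = {epsilon, a, c, d}  (via P P d)
FOLLOW(S) includes $ since S is the start symbol.
FOLLOW(S): in S::=L S d, S is followed by d with FIRST {d}. Thus FOLLOW(S) = {$, d}.
FOLLOW(P): in S::=P f, P is followed by f with FIRST {f}; in L::=P P d (occurrence 1), P is followed by P d with FIRST {a, c, d}; in L::=P P d (occurrence 2), P is followed by d with FIRST {d}. Thus FOLLOW(P) = {a, c, d, f}.
FOLLOW(L): in S::=L S d, L is followed by S d with FIRST {a, c, d, f}; in P::=L c c, L is followed by c c with FIRST {c}. Thus FOLLOW(L) = {a, c, d, f}.

{a, c, d, f}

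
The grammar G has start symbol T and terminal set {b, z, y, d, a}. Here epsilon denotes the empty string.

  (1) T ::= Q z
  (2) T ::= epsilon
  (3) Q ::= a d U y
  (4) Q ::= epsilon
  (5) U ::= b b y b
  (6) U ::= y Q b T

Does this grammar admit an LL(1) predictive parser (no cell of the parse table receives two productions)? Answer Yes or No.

FIRST(T) = {epsilon, a, z}
FIRST(Q) = {epsilon, a}
FIRST(U) = {b, y}
FOLLOW(T) = {$, y}
FOLLOW(Q) = {b, z}
FOLLOW(U) = {y}
Each cell of M receives at most one production.

Yes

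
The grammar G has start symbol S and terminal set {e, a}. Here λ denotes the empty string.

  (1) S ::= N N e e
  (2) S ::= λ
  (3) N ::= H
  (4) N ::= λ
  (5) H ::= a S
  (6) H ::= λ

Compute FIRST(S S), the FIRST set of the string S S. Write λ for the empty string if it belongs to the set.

{λ, a, e}

FIRST(H) = {λ, a}
FIRST(N) = {λ, a}  (via H)
FIRST(S) = {λ, a, e}  (via N N e e)
FIRST(S S): take FIRST of each symbol in turn, carrying on past any symbol whose FIRST contains λ; result {λ, a, e}.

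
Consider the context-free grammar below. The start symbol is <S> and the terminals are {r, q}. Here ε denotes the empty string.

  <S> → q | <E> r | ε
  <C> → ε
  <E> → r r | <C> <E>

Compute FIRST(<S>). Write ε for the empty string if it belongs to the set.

FIRST(<C>): from <C>→ε we get {ε}. So FIRST(<C>) = {ε}.
FIRST(<E>): from <E>→r r we get {r}; from <E>→<C> <E> we get {r}. So FIRST(<E>) = {r}.
FIRST(<S>): from <S>→q we get {q}; from <S>→<E> r we get {r}; from <S>→ε we get {ε}. So FIRST(<S>) = {ε, q, r}.

{ε, q, r}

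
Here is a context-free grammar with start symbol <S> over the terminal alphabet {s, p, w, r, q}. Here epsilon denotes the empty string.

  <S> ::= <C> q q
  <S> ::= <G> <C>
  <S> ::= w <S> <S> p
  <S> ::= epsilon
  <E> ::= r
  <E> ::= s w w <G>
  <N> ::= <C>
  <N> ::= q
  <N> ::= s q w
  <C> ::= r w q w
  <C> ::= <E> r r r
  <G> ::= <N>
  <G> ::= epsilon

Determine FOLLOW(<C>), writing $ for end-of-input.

FIRST(<E>): from <E>::=r we get {r}; from <E>::=s w w <G> we get {s}. So FIRST(<E>) = {r, s}.
FIRST(<C>): from <C>::=r w q w we get {r}; from <C>::=<E> r r r we get {r, s}. So FIRST(<C>) = {r, s}.
FIRST(<N>): from <N>::=<C> we get {r, s}; from <N>::=q we get {q}; from <N>::=s q w we get {s}. So FIRST(<N>) = {q, r, s}.
FIRST(<G>): from <G>::=<N> we get {q, r, s}; from <G>::=epsilon we get {epsilon}. So FIRST(<G>) = {epsilon, q, r, s}.
FIRST(<S>): from <S>::=<C> q q we get {r, s}; from <S>::=<G> <C> we get {q, r, s}; from <S>::=w <S> <S> p we get {w}; from <S>::=epsilon we get {epsilon}. So FIRST(<S>) = {epsilon, q, r, s, w}.
FOLLOW(<S>) includes $ since <S> is the start symbol.
FOLLOW(<S>): in <S>::=w <S> <S> p (occurrence 1), <S> is followed by <S> p with FIRST {p, q, r, s, w}; in <S>::=w <S> <S> p (occurrence 2), <S> is followed by p with FIRST {p}. Thus FOLLOW(<S>) = {$, p, q, r, s, w}.
FOLLOW(<E>): in <C>::=<E> r r r, <E> is followed by r r r with FIRST {r}. Thus FOLLOW(<E>) = {r}.
FOLLOW(<G>): in <S>::=<G> <C>, <G> is followed by <C> with FIRST {r, s}; in <E>::=s w w <G>, the suffix after <G> is empty, so FOLLOW(<G>) ⊇ FOLLOW(<E>) = {r}. Thus FOLLOW(<G>) = {r, s}.
FOLLOW(<N>): in <G>::=<N>, the suffix after <N> is empty, so FOLLOW(<N>) ⊇ FOLLOW(<G>) = {r, s}. Thus FOLLOW(<N>) = {r, s}.
FOLLOW(<C>): in <S>::=<C> q q, <C> is followed by q q with FIRST {q}; in <S>::=<G> <C>, the suffix after <C> is empty, so FOLLOW(<C>) ⊇ FOLLOW(<S>) = {$, p, q, r, s, w}; in <N>::=<C>, the suffix after <C> is empty, so FOLLOW(<C>) ⊇ FOLLOW(<N>) = {r, s}. Thus FOLLOW(<C>) = {$, p, q, r, s, w}.

{$, p, q, r, s, w}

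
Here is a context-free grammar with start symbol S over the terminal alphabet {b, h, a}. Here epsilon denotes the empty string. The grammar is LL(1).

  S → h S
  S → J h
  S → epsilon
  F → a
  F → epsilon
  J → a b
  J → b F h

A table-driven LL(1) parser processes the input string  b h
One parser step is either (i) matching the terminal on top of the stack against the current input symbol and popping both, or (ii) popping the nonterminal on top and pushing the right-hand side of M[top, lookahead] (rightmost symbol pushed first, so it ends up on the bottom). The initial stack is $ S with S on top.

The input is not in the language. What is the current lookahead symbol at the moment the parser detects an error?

     Stack      Input  Action
  1  $ S        b h $  expand S → J h
  2  $ h J      b h $  expand J → b F h
  3  $ h h F b  b h $  match b
  4  $ h h F    h $    expand F → epsilon
  5  $ h h      h $    match h
  6  $ h        $      error: top is terminal h but lookahead is $

$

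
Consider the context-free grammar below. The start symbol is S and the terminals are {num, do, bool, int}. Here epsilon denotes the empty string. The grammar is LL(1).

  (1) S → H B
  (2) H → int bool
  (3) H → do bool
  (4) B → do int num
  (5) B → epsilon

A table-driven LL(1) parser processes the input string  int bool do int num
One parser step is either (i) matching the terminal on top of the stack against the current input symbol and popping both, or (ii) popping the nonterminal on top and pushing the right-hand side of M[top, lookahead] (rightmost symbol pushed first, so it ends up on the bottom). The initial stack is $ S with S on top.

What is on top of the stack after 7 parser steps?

num

step 1: stack=$ S  input=int bool do int num $  — expand S → H B
step 2: stack=$ B H  input=int bool do int num $  — expand H → int bool
step 3: stack=$ B bool int  input=int bool do int num $  — match int
step 4: stack=$ B bool  input=bool do int num $  — match bool
step 5: stack=$ B  input=do int num $  — expand B → do int num
step 6: stack=$ num int do  input=do int num $  — match do
step 7: stack=$ num int  input=int num $  — match int
Stack after step 7: $ num (top = num).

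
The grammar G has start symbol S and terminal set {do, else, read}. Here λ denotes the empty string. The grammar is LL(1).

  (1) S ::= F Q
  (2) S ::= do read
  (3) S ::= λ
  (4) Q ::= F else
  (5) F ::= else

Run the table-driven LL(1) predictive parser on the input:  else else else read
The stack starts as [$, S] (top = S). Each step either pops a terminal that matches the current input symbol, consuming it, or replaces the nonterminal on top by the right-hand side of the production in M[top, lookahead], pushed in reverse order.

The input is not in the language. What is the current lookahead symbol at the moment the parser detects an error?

step 1: stack=$ S  input=else else else read $  — expand S ::= F Q
step 2: stack=$ Q F  input=else else else read $  — expand F ::= else
step 3: stack=$ Q else  input=else else else read $  — match else
step 4: stack=$ Q  input=else else read $  — expand Q ::= F else
step 5: stack=$ else F  input=else else read $  — expand F ::= else
step 6: stack=$ else else  input=else else read $  — match else
step 7: stack=$ else  input=else read $  — match else
step 8: stack=$  input=read $  — error: stack empty but input remains

read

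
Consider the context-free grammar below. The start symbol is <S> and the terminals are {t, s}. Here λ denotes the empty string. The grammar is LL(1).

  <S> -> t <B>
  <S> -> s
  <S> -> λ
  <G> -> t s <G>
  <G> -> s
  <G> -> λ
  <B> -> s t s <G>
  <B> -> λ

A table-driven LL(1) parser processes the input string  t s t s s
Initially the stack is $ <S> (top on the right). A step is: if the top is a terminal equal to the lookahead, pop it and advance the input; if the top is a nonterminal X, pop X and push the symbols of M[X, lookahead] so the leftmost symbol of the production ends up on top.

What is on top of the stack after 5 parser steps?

s

     Stack        Input        Action
  1  $ <S>        t s t s s $  expand <S> -> t <B>
  2  $ <B> t      t s t s s $  match t
  3  $ <B>        s t s s $    expand <B> -> s t s <G>
  4  $ <G> s t s  s t s s $    match s
  5  $ <G> s t    t s s $      match t
Stack after step 5: $ <G> s (top = s).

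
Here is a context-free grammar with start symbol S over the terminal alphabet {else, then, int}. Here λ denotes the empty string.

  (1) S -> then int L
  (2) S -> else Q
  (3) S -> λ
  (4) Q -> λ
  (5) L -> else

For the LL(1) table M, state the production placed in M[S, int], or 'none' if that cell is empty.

FIRST(S): from S->then int L we get {then}; from S->else Q we get {else}; from S->λ we get {λ}. So FIRST(S) = {λ, else, then}.
FIRST(Q): from Q->λ we get {λ}. So FIRST(Q) = {λ}.
FIRST(L): from L->else we get {else}. So FIRST(L) = {else}.
FOLLOW(S) includes $ since S is the start symbol.
FOLLOW(S): S appears on no right-hand side. Thus FOLLOW(S) = {$}.
For S -> then int L: FIRST(then int L) = {then}, so it goes in M[S, t] for t ∈ {then}.
For S -> else Q: FIRST(else Q) = {else}, so it goes in M[S, t] for t ∈ {else}.
For S -> λ: FIRST(λ) = {λ}, so it goes in M[S, t] for t ∈ {}; since λ ∈ FIRST, also for every t ∈ FOLLOW(S) = {$}.
None of these place a production in M[S, int].

none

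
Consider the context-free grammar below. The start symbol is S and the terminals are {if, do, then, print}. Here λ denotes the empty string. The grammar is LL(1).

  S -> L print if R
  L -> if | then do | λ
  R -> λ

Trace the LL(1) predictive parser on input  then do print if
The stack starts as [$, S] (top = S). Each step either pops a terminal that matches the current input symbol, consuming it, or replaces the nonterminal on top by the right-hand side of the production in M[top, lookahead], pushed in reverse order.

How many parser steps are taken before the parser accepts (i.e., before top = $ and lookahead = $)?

     Stack                 Input               Action
  1  $ S                   then do print if $  expand S -> L print if R
  2  $ R if print L        then do print if $  expand L -> then do
  3  $ R if print do then  then do print if $  match then
  4  $ R if print do       do print if $       match do
  5  $ R if print          print if $          match print
  6  $ R if                if $                match if
  7  $ R                   $                   expand R -> λ
Accept reached after 7 steps.

7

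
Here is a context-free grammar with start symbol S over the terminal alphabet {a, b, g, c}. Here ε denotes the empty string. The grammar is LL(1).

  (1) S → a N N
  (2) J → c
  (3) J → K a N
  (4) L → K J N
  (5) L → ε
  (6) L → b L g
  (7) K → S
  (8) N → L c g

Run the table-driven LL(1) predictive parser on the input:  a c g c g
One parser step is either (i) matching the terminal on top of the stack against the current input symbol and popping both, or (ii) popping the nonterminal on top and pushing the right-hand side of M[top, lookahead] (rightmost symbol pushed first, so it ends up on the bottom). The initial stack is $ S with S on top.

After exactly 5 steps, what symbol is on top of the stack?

step 1: stack=$ S  input=a c g c g $  — expand S → a N N
step 2: stack=$ N N a  input=a c g c g $  — match a
step 3: stack=$ N N  input=c g c g $  — expand N → L c g
step 4: stack=$ N g c L  input=c g c g $  — expand L → ε
step 5: stack=$ N g c  input=c g c g $  — match c
Stack after step 5: $ N g (top = g).

g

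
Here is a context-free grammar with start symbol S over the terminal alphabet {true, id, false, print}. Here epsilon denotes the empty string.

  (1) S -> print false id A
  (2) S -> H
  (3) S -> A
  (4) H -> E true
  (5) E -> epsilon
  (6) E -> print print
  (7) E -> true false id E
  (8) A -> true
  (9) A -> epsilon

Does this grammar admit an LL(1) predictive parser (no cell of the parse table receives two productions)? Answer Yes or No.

No

FIRST(S) = {epsilon, print, true}
FIRST(H) = {print, true}
FIRST(E) = {epsilon, print, true}
FIRST(A) = {epsilon, true}
FOLLOW(S) = {$}
FOLLOW(H) = {$}
FOLLOW(E) = {true}
FOLLOW(A) = {$}
Cell M[E, true] receives both E -> epsilon and E -> true false id E — the grammar is not LL(1).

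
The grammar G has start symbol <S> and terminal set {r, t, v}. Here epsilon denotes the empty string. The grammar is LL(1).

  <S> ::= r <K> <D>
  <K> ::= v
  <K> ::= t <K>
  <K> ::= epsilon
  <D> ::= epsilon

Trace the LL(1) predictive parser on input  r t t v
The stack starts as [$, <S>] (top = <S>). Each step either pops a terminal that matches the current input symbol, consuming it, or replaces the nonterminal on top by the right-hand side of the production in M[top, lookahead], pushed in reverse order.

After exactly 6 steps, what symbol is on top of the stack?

<K>

step 1: stack=$ <S>  input=r t t v $  — expand <S> ::= r <K> <D>
step 2: stack=$ <D> <K> r  input=r t t v $  — match r
step 3: stack=$ <D> <K>  input=t t v $  — expand <K> ::= t <K>
step 4: stack=$ <D> <K> t  input=t t v $  — match t
step 5: stack=$ <D> <K>  input=t v $  — expand <K> ::= t <K>
step 6: stack=$ <D> <K> t  input=t v $  — match t
Stack after step 6: $ <D> <K> (top = <K>).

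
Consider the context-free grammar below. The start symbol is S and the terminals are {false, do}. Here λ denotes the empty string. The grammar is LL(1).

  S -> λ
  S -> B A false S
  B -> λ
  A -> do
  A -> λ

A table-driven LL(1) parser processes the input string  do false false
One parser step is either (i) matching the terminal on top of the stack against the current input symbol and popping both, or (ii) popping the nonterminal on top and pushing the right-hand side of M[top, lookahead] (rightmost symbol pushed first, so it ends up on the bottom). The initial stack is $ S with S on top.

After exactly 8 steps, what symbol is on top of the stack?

false

     Stack          Input             Action
  1  $ S            do false false $  expand S -> B A false S
  2  $ S false A B  do false false $  expand B -> λ
  3  $ S false A    do false false $  expand A -> do
  4  $ S false do   do false false $  match do
  5  $ S false      false false $     match false
  6  $ S            false $           expand S -> B A false S
  7  $ S false A B  false $           expand B -> λ
  8  $ S false A    false $           expand A -> λ
Stack after step 8: $ S false (top = false).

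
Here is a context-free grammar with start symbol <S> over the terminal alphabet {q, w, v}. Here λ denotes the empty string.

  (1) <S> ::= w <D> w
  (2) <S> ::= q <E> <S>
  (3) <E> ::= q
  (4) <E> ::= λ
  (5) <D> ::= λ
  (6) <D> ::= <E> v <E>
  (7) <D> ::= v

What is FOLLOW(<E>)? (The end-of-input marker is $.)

FIRST(<S>): from <S>::=w <D> w we get {w}; from <S>::=q <E> <S> we get {q}. So FIRST(<S>) = {q, w}.
FIRST(<E>): from <E>::=q we get {q}; from <E>::=λ we get {λ}. So FIRST(<E>) = {λ, q}.
FIRST(<D>): from <D>::=λ we get {λ}; from <D>::=<E> v <E> we get {q, v}; from <D>::=v we get {v}. So FIRST(<D>) = {λ, q, v}.
FOLLOW(<S>) includes $ since <S> is the start symbol.
FOLLOW(<S>): in <S>::=q <E> <S>, the suffix after <S> is empty (adds nothing new). Thus FOLLOW(<S>) = {$}.
FOLLOW(<D>): in <S>::=w <D> w, <D> is followed by w with FIRST {w}. Thus FOLLOW(<D>) = {w}.
FOLLOW(<E>): in <S>::=q <E> <S>, <E> is followed by <S> with FIRST {q, w}; in <D>::=<E> v <E> (occurrence 1), <E> is followed by v <E> with FIRST {v}; in <D>::=<E> v <E> (occurrence 2), the suffix after <E> is empty, so FOLLOW(<E>) ⊇ FOLLOW(<D>) = {w}. Thus FOLLOW(<E>) = {q, v, w}.

{q, v, w}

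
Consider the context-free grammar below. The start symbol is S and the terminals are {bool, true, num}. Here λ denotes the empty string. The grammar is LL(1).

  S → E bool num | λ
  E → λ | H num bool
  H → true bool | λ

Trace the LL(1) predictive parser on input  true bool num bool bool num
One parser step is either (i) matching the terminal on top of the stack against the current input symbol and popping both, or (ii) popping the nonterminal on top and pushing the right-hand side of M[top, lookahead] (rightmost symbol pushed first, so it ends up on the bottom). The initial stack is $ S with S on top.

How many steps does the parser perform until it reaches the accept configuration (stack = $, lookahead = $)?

step 1: stack=$ S  input=true bool num bool bool num $  — expand S → E bool num
step 2: stack=$ num bool E  input=true bool num bool bool num $  — expand E → H num bool
step 3: stack=$ num bool bool num H  input=true bool num bool bool num $  — expand H → true bool
step 4: stack=$ num bool bool num bool true  input=true bool num bool bool num $  — match true
step 5: stack=$ num bool bool num bool  input=bool num bool bool num $  — match bool
step 6: stack=$ num bool bool num  input=num bool bool num $  — match num
step 7: stack=$ num bool bool  input=bool bool num $  — match bool
step 8: stack=$ num bool  input=bool num $  — match bool
step 9: stack=$ num  input=num $  — match num
Accept reached after 9 steps.

9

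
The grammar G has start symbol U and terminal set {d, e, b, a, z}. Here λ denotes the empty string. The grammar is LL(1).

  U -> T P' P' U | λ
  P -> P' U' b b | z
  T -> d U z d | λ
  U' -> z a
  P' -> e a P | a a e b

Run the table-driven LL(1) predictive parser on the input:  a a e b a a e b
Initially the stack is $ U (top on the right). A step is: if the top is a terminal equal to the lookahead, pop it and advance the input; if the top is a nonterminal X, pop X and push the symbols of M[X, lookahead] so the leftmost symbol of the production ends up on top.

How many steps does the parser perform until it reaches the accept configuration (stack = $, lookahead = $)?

step 1: stack=$ U  input=a a e b a a e b $  — expand U -> T P' P' U
step 2: stack=$ U P' P' T  input=a a e b a a e b $  — expand T -> λ
step 3: stack=$ U P' P'  input=a a e b a a e b $  — expand P' -> a a e b
step 4: stack=$ U P' b e a a  input=a a e b a a e b $  — match a
step 5: stack=$ U P' b e a  input=a e b a a e b $  — match a
step 6: stack=$ U P' b e  input=e b a a e b $  — match e
step 7: stack=$ U P' b  input=b a a e b $  — match b
step 8: stack=$ U P'  input=a a e b $  — expand P' -> a a e b
step 9: stack=$ U b e a a  input=a a e b $  — match a
step 10: stack=$ U b e a  input=a e b $  — match a
step 11: stack=$ U b e  input=e b $  — match e
step 12: stack=$ U b  input=b $  — match b
step 13: stack=$ U  input=$  — expand U -> λ
Accept reached after 13 steps.

13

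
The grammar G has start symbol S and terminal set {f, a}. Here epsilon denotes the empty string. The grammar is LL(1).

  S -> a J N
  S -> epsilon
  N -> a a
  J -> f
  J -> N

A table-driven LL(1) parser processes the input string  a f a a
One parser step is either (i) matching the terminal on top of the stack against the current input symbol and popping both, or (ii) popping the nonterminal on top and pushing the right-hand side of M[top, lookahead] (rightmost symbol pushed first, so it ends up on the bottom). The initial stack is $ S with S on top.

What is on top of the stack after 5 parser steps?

     Stack    Input      Action
  1  $ S      a f a a $  expand S -> a J N
  2  $ N J a  a f a a $  match a
  3  $ N J    f a a $    expand J -> f
  4  $ N f    f a a $    match f
  5  $ N      a a $      expand N -> a a
Stack after step 5: $ a a (top = a).

a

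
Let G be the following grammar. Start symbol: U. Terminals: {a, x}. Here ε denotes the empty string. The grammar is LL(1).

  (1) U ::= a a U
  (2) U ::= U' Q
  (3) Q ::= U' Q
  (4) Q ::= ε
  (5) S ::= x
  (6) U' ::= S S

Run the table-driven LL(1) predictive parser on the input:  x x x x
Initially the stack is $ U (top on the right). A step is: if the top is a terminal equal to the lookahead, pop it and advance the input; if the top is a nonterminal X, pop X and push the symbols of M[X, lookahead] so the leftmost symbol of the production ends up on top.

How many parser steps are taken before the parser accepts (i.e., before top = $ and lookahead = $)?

13

      Stack    Input      Action
   1  $ U      x x x x $  expand U ::= U' Q
   2  $ Q U'   x x x x $  expand U' ::= S S
   3  $ Q S S  x x x x $  expand S ::= x
   4  $ Q S x  x x x x $  match x
   5  $ Q S    x x x $    expand S ::= x
   6  $ Q x    x x x $    match x
   7  $ Q      x x $      expand Q ::= U' Q
   8  $ Q U'   x x $      expand U' ::= S S
   9  $ Q S S  x x $      expand S ::= x
  10  $ Q S x  x x $      match x
  11  $ Q S    x $        expand S ::= x
  12  $ Q x    x $        match x
  13  $ Q      $          expand Q ::= ε
Accept reached after 13 steps.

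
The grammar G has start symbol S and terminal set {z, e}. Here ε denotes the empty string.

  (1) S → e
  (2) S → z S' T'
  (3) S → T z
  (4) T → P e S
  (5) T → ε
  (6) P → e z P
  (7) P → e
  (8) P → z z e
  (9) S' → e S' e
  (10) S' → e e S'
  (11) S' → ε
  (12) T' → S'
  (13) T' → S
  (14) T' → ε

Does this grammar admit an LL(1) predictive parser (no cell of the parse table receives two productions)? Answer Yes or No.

No

FIRST(S) = {e, z}
FIRST(T) = {ε, e, z}
FIRST(P) = {e, z}
FIRST(S') = {ε, e}
FIRST(T') = {ε, e, z}
FOLLOW(S) = {$, z}
FOLLOW(T) = {z}
FOLLOW(P) = {e}
FOLLOW(S') = {$, e, z}
FOLLOW(T') = {$, z}
Cell M[P, e] receives both P → e z P and P → e — the grammar is not LL(1).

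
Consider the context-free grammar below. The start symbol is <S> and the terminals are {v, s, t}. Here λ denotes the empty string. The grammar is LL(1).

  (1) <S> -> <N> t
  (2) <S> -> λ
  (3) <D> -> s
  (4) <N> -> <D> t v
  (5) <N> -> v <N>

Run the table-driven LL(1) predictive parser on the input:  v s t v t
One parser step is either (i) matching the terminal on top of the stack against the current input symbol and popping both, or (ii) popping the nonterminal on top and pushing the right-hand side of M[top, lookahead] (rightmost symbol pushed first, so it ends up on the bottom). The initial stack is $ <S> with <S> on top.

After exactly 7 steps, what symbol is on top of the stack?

v

     Stack        Input        Action
  1  $ <S>        v s t v t $  expand <S> -> <N> t
  2  $ t <N>      v s t v t $  expand <N> -> v <N>
  3  $ t <N> v    v s t v t $  match v
  4  $ t <N>      s t v t $    expand <N> -> <D> t v
  5  $ t v t <D>  s t v t $    expand <D> -> s
  6  $ t v t s    s t v t $    match s
  7  $ t v t      t v t $      match t
Stack after step 7: $ t v (top = v).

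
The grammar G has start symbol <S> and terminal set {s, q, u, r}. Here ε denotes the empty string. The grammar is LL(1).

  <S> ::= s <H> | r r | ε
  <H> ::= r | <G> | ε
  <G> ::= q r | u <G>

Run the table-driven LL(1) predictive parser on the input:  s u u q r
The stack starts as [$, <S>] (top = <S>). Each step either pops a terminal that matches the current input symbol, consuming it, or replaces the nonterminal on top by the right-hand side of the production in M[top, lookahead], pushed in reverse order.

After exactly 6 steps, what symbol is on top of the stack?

step 1: stack=$ <S>  input=s u u q r $  — expand <S> ::= s <H>
step 2: stack=$ <H> s  input=s u u q r $  — match s
step 3: stack=$ <H>  input=u u q r $  — expand <H> ::= <G>
step 4: stack=$ <G>  input=u u q r $  — expand <G> ::= u <G>
step 5: stack=$ <G> u  input=u u q r $  — match u
step 6: stack=$ <G>  input=u q r $  — expand <G> ::= u <G>
Stack after step 6: $ <G> u (top = u).

u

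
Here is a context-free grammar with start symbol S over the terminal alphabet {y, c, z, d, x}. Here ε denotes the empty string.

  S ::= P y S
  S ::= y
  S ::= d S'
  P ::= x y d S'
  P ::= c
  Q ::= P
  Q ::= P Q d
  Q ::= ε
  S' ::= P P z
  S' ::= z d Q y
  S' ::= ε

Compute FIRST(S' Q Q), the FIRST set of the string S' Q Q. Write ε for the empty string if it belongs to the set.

FIRST(P): from P::=x y d S' we get {x}; from P::=c we get {c}. So FIRST(P) = {c, x}.
FIRST(S): from S::=P y S we get {c, x}; from S::=y we get {y}; from S::=d S' we get {d}. So FIRST(S) = {c, d, x, y}.
FIRST(Q): from Q::=P we get {c, x}; from Q::=P Q d we get {c, x}; from Q::=ε we get {ε}. So FIRST(Q) = {ε, c, x}.
FIRST(S'): from S'::=P P z we get {c, x}; from S'::=z d Q y we get {z}; from S'::=ε we get {ε}. So FIRST(S') = {ε, c, x, z}.
FIRST(S' Q Q): take FIRST of each symbol in turn, carrying on past any symbol whose FIRST contains ε; result {ε, c, x, z}.

{ε, c, x, z}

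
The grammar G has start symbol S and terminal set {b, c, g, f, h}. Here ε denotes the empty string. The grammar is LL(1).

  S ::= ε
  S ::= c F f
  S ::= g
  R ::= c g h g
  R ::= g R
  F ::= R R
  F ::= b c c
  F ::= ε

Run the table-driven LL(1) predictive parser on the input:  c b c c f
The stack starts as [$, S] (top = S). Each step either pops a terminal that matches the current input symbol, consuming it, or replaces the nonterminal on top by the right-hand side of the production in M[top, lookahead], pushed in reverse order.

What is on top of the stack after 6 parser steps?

step 1: stack=$ S  input=c b c c f $  — expand S ::= c F f
step 2: stack=$ f F c  input=c b c c f $  — match c
step 3: stack=$ f F  input=b c c f $  — expand F ::= b c c
step 4: stack=$ f c c b  input=b c c f $  — match b
step 5: stack=$ f c c  input=c c f $  — match c
step 6: stack=$ f c  input=c f $  — match c
Stack after step 6: $ f (top = f).

f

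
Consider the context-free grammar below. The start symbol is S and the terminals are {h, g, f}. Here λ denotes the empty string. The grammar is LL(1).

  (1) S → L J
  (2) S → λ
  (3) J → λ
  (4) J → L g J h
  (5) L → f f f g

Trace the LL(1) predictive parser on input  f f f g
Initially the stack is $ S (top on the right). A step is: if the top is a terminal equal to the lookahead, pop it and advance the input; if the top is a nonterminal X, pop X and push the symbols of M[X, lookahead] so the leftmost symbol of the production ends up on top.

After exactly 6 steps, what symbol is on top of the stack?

     Stack        Input      Action
  1  $ S          f f f g $  expand S → L J
  2  $ J L        f f f g $  expand L → f f f g
  3  $ J g f f f  f f f g $  match f
  4  $ J g f f    f f g $    match f
  5  $ J g f      f g $      match f
  6  $ J g        g $        match g
Stack after step 6: $ J (top = J).

J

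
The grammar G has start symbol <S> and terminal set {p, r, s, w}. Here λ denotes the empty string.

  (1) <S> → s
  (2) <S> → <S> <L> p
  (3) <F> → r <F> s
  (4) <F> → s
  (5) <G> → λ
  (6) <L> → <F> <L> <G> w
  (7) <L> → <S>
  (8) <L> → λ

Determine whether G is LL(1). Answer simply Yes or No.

No

FIRST(<S>) = {s}
FIRST(<F>) = {r, s}
FIRST(<G>) = {λ}
FIRST(<L>) = {λ, r, s}
FOLLOW(<S>) = {$, p, r, s, w}
FOLLOW(<F>) = {r, s, w}
FOLLOW(<G>) = {w}
FOLLOW(<L>) = {p, w}
Cell M[<L>, s] receives both <L> → <F> <L> <G> w and <L> → <S> — the grammar is not LL(1).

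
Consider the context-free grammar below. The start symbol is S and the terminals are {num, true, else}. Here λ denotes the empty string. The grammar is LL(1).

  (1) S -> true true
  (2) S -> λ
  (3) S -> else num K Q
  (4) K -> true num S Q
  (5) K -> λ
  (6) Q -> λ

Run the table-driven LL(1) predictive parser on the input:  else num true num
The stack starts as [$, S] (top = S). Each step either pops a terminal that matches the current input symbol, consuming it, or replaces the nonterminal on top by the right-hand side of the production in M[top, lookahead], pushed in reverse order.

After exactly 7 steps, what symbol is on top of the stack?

     Stack             Input                Action
  1  $ S               else num true num $  expand S -> else num K Q
  2  $ Q K num else    else num true num $  match else
  3  $ Q K num         num true num $       match num
  4  $ Q K             true num $           expand K -> true num S Q
  5  $ Q Q S num true  true num $           match true
  6  $ Q Q S num       num $                match num
  7  $ Q Q S           $                    expand S -> λ
Stack after step 7: $ Q Q (top = Q).

Q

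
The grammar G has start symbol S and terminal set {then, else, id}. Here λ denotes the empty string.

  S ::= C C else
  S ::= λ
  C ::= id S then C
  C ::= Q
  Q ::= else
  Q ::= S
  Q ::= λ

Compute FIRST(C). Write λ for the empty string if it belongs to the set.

{λ, else, id}

FIRST(S) = {λ, else, id}  (via C C else)
FIRST(Q) = {λ, else, id}  (via S)
FIRST(C) = {λ, else, id}  (via Q)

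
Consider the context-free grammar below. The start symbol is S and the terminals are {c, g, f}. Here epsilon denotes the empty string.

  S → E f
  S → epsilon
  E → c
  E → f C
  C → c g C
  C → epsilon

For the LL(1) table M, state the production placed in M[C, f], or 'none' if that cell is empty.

FIRST(E) = {c, f}
FIRST(C) = {epsilon, c}
FIRST(S) = {epsilon, c, f}  (via E f)
FOLLOW(S) includes $ since S is the start symbol.
FOLLOW(E): in S→E f, E is followed by f with FIRST {f}. Thus FOLLOW(E) = {f}.
FOLLOW(C): in E→f C, the suffix after C is empty, so FOLLOW(C) ⊇ FOLLOW(E) = {f}; in C→c g C, the suffix after C is empty (adds nothing new). Thus FOLLOW(C) = {f}.
For C → c g C: FIRST(c g C) = {c}, so it goes in M[C, t] for t ∈ {c}.
For C → epsilon: FIRST(epsilon) = {epsilon}, so it goes in M[C, t] for t ∈ {}; since epsilon ∈ FIRST, also for every t ∈ FOLLOW(C) = {f}.

C → epsilon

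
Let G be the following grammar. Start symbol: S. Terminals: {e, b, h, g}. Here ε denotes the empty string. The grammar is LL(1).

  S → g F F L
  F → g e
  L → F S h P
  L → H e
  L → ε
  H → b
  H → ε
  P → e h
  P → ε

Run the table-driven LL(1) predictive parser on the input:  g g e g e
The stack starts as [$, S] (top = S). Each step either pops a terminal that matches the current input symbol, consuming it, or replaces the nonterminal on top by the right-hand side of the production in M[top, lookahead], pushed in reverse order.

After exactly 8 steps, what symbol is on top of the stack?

L

     Stack      Input        Action
  1  $ S        g g e g e $  expand S → g F F L
  2  $ L F F g  g g e g e $  match g
  3  $ L F F    g e g e $    expand F → g e
  4  $ L F e g  g e g e $    match g
  5  $ L F e    e g e $      match e
  6  $ L F      g e $        expand F → g e
  7  $ L e g    g e $        match g
  8  $ L e      e $          match e
Stack after step 8: $ L (top = L).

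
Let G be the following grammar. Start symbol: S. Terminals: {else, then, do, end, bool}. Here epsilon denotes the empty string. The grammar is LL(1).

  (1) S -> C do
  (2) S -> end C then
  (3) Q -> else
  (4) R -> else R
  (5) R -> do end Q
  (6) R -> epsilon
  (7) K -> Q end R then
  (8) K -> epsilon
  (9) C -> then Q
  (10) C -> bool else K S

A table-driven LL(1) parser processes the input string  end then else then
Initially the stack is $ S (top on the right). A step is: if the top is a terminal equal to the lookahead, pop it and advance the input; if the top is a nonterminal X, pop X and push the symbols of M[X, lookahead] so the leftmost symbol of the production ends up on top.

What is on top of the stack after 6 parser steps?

then

step 1: stack=$ S  input=end then else then $  — expand S -> end C then
step 2: stack=$ then C end  input=end then else then $  — match end
step 3: stack=$ then C  input=then else then $  — expand C -> then Q
step 4: stack=$ then Q then  input=then else then $  — match then
step 5: stack=$ then Q  input=else then $  — expand Q -> else
step 6: stack=$ then else  input=else then $  — match else
Stack after step 6: $ then (top = then).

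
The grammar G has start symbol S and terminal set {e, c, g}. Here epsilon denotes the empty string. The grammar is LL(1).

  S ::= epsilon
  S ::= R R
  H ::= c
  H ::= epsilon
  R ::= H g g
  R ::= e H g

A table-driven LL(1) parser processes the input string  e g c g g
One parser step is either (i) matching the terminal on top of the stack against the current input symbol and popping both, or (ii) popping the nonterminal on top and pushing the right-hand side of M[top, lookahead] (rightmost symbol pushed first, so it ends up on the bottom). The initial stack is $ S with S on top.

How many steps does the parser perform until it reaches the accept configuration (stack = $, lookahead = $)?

step 1: stack=$ S  input=e g c g g $  — expand S ::= R R
step 2: stack=$ R R  input=e g c g g $  — expand R ::= e H g
step 3: stack=$ R g H e  input=e g c g g $  — match e
step 4: stack=$ R g H  input=g c g g $  — expand H ::= epsilon
step 5: stack=$ R g  input=g c g g $  — match g
step 6: stack=$ R  input=c g g $  — expand R ::= H g g
step 7: stack=$ g g H  input=c g g $  — expand H ::= c
step 8: stack=$ g g c  input=c g g $  — match c
step 9: stack=$ g g  input=g g $  — match g
step 10: stack=$ g  input=g $  — match g
Accept reached after 10 steps.

10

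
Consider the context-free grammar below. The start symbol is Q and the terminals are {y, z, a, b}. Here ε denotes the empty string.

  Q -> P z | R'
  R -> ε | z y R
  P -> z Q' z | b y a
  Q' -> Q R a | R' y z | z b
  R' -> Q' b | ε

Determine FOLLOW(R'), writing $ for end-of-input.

{$, a, y, z}

FIRST(R): from R->ε we get {ε}; from R->z y R we get {z}. So FIRST(R) = {ε, z}.
FIRST(P): from P->z Q' z we get {z}; from P->b y a we get {b}. So FIRST(P) = {b, z}.
FIRST(Q): from Q->P z we get {b, z}; from Q->R' we get {ε, a, b, y, z}. So FIRST(Q) = {ε, a, b, y, z}.
FIRST(Q'): from Q'->Q R a we get {a, b, y, z}; from Q'->R' y z we get {a, b, y, z}; from Q'->z b we get {z}. So FIRST(Q') = {a, b, y, z}.
FIRST(R'): from R'->Q' b we get {a, b, y, z}; from R'->ε we get {ε}. So FIRST(R') = {ε, a, b, y, z}.
FOLLOW(Q) includes $ since Q is the start symbol.
FOLLOW(Q): in Q'->Q R a, Q is followed by R a with FIRST {a, z}. Thus FOLLOW(Q) = {$, a, z}.
FOLLOW(R): in R->z y R, the suffix after R is empty (adds nothing new); in Q'->Q R a, R is followed by a with FIRST {a}. Thus FOLLOW(R) = {a}.
FOLLOW(P): in Q->P z, P is followed by z with FIRST {z}. Thus FOLLOW(P) = {z}.
FOLLOW(Q'): in P->z Q' z, Q' is followed by z with FIRST {z}; in R'->Q' b, Q' is followed by b with FIRST {b}. Thus FOLLOW(Q') = {b, z}.
FOLLOW(R'): in Q->R', the suffix after R' is empty, so FOLLOW(R') ⊇ FOLLOW(Q) = {$, a, z}; in Q'->R' y z, R' is followed by y z with FIRST {y}. Thus FOLLOW(R') = {$, a, y, z}.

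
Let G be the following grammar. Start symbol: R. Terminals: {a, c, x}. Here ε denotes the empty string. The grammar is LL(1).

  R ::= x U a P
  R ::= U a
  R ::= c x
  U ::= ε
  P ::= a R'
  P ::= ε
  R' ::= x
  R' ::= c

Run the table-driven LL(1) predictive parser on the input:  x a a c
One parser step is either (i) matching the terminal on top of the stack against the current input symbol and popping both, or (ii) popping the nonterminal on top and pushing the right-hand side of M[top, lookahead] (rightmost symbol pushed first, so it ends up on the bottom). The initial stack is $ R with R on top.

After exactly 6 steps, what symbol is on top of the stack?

R'

step 1: stack=$ R  input=x a a c $  — expand R ::= x U a P
step 2: stack=$ P a U x  input=x a a c $  — match x
step 3: stack=$ P a U  input=a a c $  — expand U ::= ε
step 4: stack=$ P a  input=a a c $  — match a
step 5: stack=$ P  input=a c $  — expand P ::= a R'
step 6: stack=$ R' a  input=a c $  — match a
Stack after step 6: $ R' (top = R').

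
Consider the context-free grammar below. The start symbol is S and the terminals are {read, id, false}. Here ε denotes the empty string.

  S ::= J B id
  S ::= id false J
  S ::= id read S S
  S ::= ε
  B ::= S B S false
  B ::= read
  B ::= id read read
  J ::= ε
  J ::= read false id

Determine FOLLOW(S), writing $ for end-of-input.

{$, false, id, read}

FIRST(J): from J::=ε we get {ε}; from J::=read false id we get {read}. So FIRST(J) = {ε, read}.
FIRST(S): from S::=J B id we get {id, read}; from S::=id false J we get {id}; from S::=id read S S we get {id}; from S::=ε we get {ε}. So FIRST(S) = {ε, id, read}.
FIRST(B): from B::=S B S false we get {id, read}; from B::=read we get {read}; from B::=id read read we get {id}. So FIRST(B) = {id, read}.
FOLLOW(S) includes $ since S is the start symbol.
FOLLOW(S): in S::=id read S S (occurrence 1), S is followed by S with FIRST {ε, id, read}; in S::=id read S S (occurrence 1), the suffix after S is nullable (adds nothing new); in S::=id read S S (occurrence 2), the suffix after S is empty (adds nothing new); in B::=S B S false (occurrence 1), S is followed by B S false with FIRST {id, read}; in B::=S B S false (occurrence 2), S is followed by false with FIRST {false}. Thus FOLLOW(S) = {$, false, id, read}.
FOLLOW(B): in S::=J B id, B is followed by id with FIRST {id}; in B::=S B S false, B is followed by S false with FIRST {false, id, read}. Thus FOLLOW(B) = {false, id, read}.
FOLLOW(J): in S::=J B id, J is followed by B id with FIRST {id, read}; in S::=id false J, the suffix after J is empty, so FOLLOW(J) ⊇ FOLLOW(S) = {$, false, id, read}. Thus FOLLOW(J) = {$, false, id, read}.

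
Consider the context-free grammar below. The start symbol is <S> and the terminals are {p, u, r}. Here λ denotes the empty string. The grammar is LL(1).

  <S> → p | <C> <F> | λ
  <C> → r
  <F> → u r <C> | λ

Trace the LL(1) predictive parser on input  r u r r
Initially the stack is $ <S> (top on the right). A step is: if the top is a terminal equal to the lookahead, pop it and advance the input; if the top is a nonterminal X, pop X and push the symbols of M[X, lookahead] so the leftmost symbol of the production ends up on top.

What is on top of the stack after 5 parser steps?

step 1: stack=$ <S>  input=r u r r $  — expand <S> → <C> <F>
step 2: stack=$ <F> <C>  input=r u r r $  — expand <C> → r
step 3: stack=$ <F> r  input=r u r r $  — match r
step 4: stack=$ <F>  input=u r r $  — expand <F> → u r <C>
step 5: stack=$ <C> r u  input=u r r $  — match u
Stack after step 5: $ <C> r (top = r).

r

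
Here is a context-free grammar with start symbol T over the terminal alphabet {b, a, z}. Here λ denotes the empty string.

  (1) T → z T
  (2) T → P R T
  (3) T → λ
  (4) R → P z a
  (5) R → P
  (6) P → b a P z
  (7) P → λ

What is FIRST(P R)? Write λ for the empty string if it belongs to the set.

{λ, b, z}

FIRST(P): from P→b a P z we get {b}; from P→λ we get {λ}. So FIRST(P) = {λ, b}.
FIRST(R): from R→P z a we get {b, z}; from R→P we get {λ, b}. So FIRST(R) = {λ, b, z}.
FIRST(T): from T→z T we get {z}; from T→P R T we get {λ, b, z}; from T→λ we get {λ}. So FIRST(T) = {λ, b, z}.
FIRST(P R): take FIRST of each symbol in turn, carrying on past any symbol whose FIRST contains λ; result {λ, b, z}.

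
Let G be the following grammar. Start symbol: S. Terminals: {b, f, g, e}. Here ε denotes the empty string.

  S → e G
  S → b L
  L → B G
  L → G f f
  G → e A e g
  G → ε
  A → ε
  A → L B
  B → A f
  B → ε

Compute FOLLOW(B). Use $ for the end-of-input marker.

{$, e, f}

FIRST(S) = {b, e}
FIRST(G) = {ε, e}
FIRST(L) = {ε, e, f}  (via B G, G f f)
FIRST(A) = {ε, e, f}  (via L B)
FIRST(B) = {ε, e, f}  (via A f)
FOLLOW(S) includes $ since S is the start symbol.
FOLLOW(S): S appears on no right-hand side. Thus FOLLOW(S) = {$}.
FOLLOW(A): in G→e A e g, A is followed by e g with FIRST {e}; in B→A f, A is followed by f with FIRST {f}. Thus FOLLOW(A) = {e, f}.
FOLLOW(L): in S→b L, the suffix after L is empty, so FOLLOW(L) ⊇ FOLLOW(S) = {$}; in A→L B, L is followed by B with FIRST {ε, e, f}; in A→L B, the suffix after L is nullable, so FOLLOW(L) ⊇ FOLLOW(A) = {e, f}. Thus FOLLOW(L) = {$, e, f}.
FOLLOW(G): in S→e G, the suffix after G is empty, so FOLLOW(G) ⊇ FOLLOW(S) = {$}; in L→B G, the suffix after G is empty, so FOLLOW(G) ⊇ FOLLOW(L) = {$, e, f}; in L→G f f, G is followed by f f with FIRST {f}. Thus FOLLOW(G) = {$, e, f}.
FOLLOW(B): in L→B G, B is followed by G with FIRST {ε, e}; in L→B G, the suffix after B is nullable, so FOLLOW(B) ⊇ FOLLOW(L) = {$, e, f}; in A→L B, the suffix after B is empty, so FOLLOW(B) ⊇ FOLLOW(A) = {e, f}. Thus FOLLOW(B) = {$, e, f}.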